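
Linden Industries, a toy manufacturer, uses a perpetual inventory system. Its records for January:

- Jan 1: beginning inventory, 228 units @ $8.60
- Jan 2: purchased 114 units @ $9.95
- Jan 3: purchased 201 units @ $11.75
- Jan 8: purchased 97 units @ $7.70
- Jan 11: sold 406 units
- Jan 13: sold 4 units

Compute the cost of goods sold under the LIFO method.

COGS = $4,223.05

Jan 11, 406 sold [LIFO — newest first]: 97 @ $7.70 + 201 @ $11.75 + 108 @ $9.95 = $4,183.25
Jan 13, 4 sold [LIFO — newest first]: 4 @ $9.95 = $39.80
Total COGS = $4,183.25 + $39.80 = $4,223.05
Ending inventory: 228 @ $8.60 + 2 @ $9.95 = $1,980.70
Check: goods available $6,203.75 = COGS $4,223.05 + ending $1,980.70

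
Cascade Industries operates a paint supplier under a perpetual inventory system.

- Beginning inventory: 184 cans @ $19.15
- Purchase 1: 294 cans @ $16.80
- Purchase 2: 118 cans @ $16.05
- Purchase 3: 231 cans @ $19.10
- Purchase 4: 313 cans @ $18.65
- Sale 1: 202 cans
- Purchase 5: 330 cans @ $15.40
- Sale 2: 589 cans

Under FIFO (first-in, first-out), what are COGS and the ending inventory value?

COGS = $14,081.20; ending inventory = $11,607.05

Sale 1 (202) [FIFO — oldest first]: 184 @ $19.15 + 18 @ $16.80 = $3,826.00
Sale 2 (589) [FIFO — oldest first]: 276 @ $16.80 + 118 @ $16.05 + 195 @ $19.10 = $10,255.20
Total COGS = $3,826.00 + $10,255.20 = $14,081.20
Ending inventory: 36 @ $19.10 + 313 @ $18.65 + 330 @ $15.40 = $11,607.05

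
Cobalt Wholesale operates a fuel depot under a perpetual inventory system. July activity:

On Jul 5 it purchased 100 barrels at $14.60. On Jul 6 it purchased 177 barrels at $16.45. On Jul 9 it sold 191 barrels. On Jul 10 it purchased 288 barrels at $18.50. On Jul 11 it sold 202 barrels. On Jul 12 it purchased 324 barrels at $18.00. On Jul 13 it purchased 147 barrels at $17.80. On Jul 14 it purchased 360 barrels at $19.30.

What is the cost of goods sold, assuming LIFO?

COGS = $6,853.05

Jul 9, 191 sold [LIFO — newest first]: 177 @ $16.45 + 14 @ $14.60 = $3,116.05
Jul 11, 202 sold [LIFO — newest first]: 202 @ $18.50 = $3,737.00
Total COGS = $3,116.05 + $3,737.00 = $6,853.05
Ending inventory: 86 @ $14.60 + 86 @ $18.50 + 324 @ $18.00 + 147 @ $17.80 + 360 @ $19.30 = $18,243.20
Check: goods available $25,096.25 = COGS $6,853.05 + ending $18,243.20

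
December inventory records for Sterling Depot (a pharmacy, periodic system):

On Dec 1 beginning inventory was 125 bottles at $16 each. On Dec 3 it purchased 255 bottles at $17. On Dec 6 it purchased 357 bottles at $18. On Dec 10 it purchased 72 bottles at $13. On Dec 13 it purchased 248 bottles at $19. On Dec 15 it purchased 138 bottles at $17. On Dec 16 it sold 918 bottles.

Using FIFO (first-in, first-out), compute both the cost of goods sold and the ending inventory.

Dec 16, 918 sold [FIFO — oldest first]: 125 @ $16 + 255 @ $17 + 357 @ $18 + 72 @ $13 + 109 @ $19 = $15,768
Ending inventory: 139 @ $19 + 138 @ $17 = $4,987
Check: goods available $20,755 = COGS $15,768 + ending $4,987

COGS = $15,768; ending inventory = $4,987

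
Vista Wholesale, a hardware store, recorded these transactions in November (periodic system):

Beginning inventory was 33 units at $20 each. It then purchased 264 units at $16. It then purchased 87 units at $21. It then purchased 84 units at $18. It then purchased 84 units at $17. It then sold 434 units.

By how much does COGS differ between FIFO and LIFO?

FIFO COGS: 33 @ $20 + 264 @ $16 + 87 @ $21 + 50 @ $18 = $7,611
LIFO COGS: 84 @ $17 + 84 @ $18 + 87 @ $21 + 179 @ $16 = $7,631
Difference = |$7,611 − $7,631| = $20

$20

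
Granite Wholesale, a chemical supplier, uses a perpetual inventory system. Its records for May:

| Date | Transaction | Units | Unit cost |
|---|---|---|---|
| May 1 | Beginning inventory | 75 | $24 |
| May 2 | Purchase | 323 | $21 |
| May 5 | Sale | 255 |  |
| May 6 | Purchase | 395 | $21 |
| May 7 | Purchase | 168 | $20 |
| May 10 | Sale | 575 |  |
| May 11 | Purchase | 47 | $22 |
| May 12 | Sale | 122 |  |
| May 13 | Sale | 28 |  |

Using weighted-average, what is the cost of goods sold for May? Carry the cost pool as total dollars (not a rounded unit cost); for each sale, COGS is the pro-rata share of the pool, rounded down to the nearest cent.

After May 1: 75 on hand, pool $1,800.00 (≈ $24.0000 each)
After May 2: 398 on hand, pool $8,583.00 (≈ $21.5653 each)
May 5, sell 255: 255/398 × $8,583.00 → $5,499.15
After May 6: 538 on hand, pool $11,378.85 (≈ $21.1503 each)
After May 7: 706 on hand, pool $14,738.85 (≈ $20.8766 each)
May 10, sell 575: 575/706 × $14,738.85 → $12,004.02
After May 11: 178 on hand, pool $3,768.83 (≈ $21.1732 each)
May 12, sell 122: 122/178 × $3,768.83 → $2,583.13
May 13, sell 28: 28/56 × $1,185.70 → $592.85
Total COGS = $5,499.15 + $12,004.02 + $2,583.13 + $592.85 = $20,679.15
Ending inventory (cost pool remaining) = $592.85

COGS = $20,679.15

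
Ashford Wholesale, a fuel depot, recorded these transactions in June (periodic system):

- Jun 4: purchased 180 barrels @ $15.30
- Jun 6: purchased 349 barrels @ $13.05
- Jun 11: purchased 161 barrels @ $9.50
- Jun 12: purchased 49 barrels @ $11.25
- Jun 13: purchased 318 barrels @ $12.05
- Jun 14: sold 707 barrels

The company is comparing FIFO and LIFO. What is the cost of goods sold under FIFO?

COGS = $9,029.20

FIFO COGS: 180 @ $15.30 + 349 @ $13.05 + 161 @ $9.50 + 17 @ $11.25 = $9,029.20
LIFO COGS: 318 @ $12.05 + 49 @ $11.25 + 161 @ $9.50 + 179 @ $13.05 = $8,248.60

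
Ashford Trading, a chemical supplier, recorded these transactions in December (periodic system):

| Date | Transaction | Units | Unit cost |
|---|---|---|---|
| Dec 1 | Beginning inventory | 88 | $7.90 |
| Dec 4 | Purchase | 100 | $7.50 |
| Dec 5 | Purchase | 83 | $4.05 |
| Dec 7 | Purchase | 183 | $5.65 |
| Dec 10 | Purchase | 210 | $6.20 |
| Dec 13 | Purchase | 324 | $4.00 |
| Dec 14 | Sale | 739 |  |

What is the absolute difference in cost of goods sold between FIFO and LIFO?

FIFO COGS: 88 @ $7.90 + 100 @ $7.50 + 83 @ $4.05 + 183 @ $5.65 + 210 @ $6.20 + 75 @ $4.00 = $4,417.30
LIFO COGS: 324 @ $4.00 + 210 @ $6.20 + 183 @ $5.65 + 22 @ $4.05 = $3,721.05
Difference = |$4,417.30 − $3,721.05| = $696.25

$696.25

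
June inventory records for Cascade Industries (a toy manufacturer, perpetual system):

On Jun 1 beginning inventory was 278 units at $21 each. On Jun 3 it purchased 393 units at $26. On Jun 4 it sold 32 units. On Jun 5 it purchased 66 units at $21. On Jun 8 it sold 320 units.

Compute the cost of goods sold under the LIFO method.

Jun 4, 32 sold [LIFO — newest first]: 32 @ $26 = $832
Jun 8, 320 sold [LIFO — newest first]: 66 @ $21 + 254 @ $26 = $7,990
Total COGS = $832 + $7,990 = $8,822
Ending inventory: 278 @ $21 + 107 @ $26 = $8,620

COGS = $8,822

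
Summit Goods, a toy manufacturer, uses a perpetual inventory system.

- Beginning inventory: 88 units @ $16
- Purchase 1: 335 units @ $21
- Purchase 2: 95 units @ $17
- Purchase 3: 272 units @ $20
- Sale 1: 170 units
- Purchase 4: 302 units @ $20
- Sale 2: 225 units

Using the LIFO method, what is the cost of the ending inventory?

Ending inventory = $13,638

Sale 1 (170) [LIFO — newest first]: 170 @ $20 = $3,400
Sale 2 (225) [LIFO — newest first]: 225 @ $20 = $4,500
Total COGS = $3,400 + $4,500 = $7,900
Ending inventory: 88 @ $16 + 335 @ $21 + 95 @ $17 + 102 @ $20 + 77 @ $20 = $13,638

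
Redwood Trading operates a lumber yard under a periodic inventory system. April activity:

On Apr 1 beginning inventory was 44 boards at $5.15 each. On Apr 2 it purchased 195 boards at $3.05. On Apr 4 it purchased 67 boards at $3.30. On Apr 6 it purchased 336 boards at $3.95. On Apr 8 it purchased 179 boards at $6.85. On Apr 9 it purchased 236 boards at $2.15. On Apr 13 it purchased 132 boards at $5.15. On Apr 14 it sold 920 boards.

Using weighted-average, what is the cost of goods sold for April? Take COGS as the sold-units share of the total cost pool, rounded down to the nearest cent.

Apr 14, sell 920: 920/1189 × $4,783.00 → $3,700.89
Ending inventory (cost pool remaining) = $1,082.11

COGS = $3,700.89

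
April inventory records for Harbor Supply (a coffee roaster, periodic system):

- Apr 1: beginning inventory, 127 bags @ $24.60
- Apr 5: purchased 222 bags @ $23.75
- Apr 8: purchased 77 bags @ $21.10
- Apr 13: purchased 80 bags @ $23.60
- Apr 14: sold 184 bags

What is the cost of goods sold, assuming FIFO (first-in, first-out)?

COGS = $4,477.95

Apr 14, 184 sold [FIFO — oldest first]: 127 @ $24.60 + 57 @ $23.75 = $4,477.95
Ending inventory: 165 @ $23.75 + 77 @ $21.10 + 80 @ $23.60 = $7,431.45
Check: goods available $11,909.40 = COGS $4,477.95 + ending $7,431.45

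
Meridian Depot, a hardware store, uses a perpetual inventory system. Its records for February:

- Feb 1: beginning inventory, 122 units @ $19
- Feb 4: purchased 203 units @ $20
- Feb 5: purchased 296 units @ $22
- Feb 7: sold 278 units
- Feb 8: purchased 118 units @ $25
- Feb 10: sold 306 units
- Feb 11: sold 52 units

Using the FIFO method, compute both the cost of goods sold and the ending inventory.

COGS = $13,265; ending inventory = $2,575

Feb 7, 278 sold [FIFO — oldest first]: 122 @ $19 + 156 @ $20 = $5,438
Feb 10, 306 sold [FIFO — oldest first]: 47 @ $20 + 259 @ $22 = $6,638
Feb 11, 52 sold [FIFO — oldest first]: 37 @ $22 + 15 @ $25 = $1,189
Total COGS = $5,438 + $6,638 + $1,189 = $13,265
Ending inventory: 103 @ $25 = $2,575
Check: goods available $15,840 = COGS $13,265 + ending $2,575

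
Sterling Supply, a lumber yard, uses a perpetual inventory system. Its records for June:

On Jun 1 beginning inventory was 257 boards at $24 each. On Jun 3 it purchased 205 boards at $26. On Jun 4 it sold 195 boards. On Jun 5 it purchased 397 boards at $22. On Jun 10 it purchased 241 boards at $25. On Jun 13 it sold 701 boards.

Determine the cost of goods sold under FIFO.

COGS = $21,157

Jun 4, 195 sold [FIFO — oldest first]: 195 @ $24 = $4,680
Jun 13, 701 sold [FIFO — oldest first]: 62 @ $24 + 205 @ $26 + 397 @ $22 + 37 @ $25 = $16,477
Total COGS = $4,680 + $16,477 = $21,157
Ending inventory: 204 @ $25 = $5,100
Check: goods available $26,257 = COGS $21,157 + ending $5,100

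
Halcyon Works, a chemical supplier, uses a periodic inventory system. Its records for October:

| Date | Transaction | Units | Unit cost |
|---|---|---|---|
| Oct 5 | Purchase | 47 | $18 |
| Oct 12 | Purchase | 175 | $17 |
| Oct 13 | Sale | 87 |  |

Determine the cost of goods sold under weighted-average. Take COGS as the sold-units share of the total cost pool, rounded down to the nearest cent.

Oct 13, sell 87: 87/222 × $3,821.00 → $1,497.41
Ending inventory (cost pool remaining) = $2,323.59

COGS = $1,497.41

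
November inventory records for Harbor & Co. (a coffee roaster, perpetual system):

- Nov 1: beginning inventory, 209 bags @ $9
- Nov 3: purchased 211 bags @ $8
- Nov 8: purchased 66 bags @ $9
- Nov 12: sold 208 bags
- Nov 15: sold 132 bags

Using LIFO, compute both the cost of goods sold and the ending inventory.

Nov 12, 208 sold [LIFO — newest first]: 66 @ $9 + 142 @ $8 = $1,730
Nov 15, 132 sold [LIFO — newest first]: 69 @ $8 + 63 @ $9 = $1,119
Total COGS = $1,730 + $1,119 = $2,849
Ending inventory: 146 @ $9 = $1,314
Check: goods available $4,163 = COGS $2,849 + ending $1,314

COGS = $2,849; ending inventory = $1,314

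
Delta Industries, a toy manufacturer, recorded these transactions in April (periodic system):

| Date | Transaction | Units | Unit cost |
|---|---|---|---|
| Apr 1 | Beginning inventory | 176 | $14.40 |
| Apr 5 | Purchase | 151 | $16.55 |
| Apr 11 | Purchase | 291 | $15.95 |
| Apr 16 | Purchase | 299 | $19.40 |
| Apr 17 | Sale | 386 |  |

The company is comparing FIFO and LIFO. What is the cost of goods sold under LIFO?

COGS = $7,188.25

FIFO COGS: 176 @ $14.40 + 151 @ $16.55 + 59 @ $15.95 = $5,974.50
LIFO COGS: 299 @ $19.40 + 87 @ $15.95 = $7,188.25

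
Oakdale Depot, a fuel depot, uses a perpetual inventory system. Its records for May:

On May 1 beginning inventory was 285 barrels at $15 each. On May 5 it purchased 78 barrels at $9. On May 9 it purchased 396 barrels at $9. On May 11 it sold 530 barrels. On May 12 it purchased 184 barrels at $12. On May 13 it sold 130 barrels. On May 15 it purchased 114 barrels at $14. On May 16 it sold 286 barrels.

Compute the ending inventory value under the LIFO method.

Ending inventory = $1,665

May 11, 530 sold [LIFO — newest first]: 396 @ $9 + 78 @ $9 + 56 @ $15 = $5,106
May 13, 130 sold [LIFO — newest first]: 130 @ $12 = $1,560
May 16, 286 sold [LIFO — newest first]: 114 @ $14 + 54 @ $12 + 118 @ $15 = $4,014
Total COGS = $5,106 + $1,560 + $4,014 = $10,680
Ending inventory: 111 @ $15 = $1,665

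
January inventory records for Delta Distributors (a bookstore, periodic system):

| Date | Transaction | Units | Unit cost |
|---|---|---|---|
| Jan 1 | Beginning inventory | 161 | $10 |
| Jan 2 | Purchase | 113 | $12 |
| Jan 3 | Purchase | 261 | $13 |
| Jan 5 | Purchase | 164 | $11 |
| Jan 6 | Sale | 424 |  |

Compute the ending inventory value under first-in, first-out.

Jan 6, 424 sold [FIFO — oldest first]: 161 @ $10 + 113 @ $12 + 150 @ $13 = $4,916
Ending inventory: 111 @ $13 + 164 @ $11 = $3,247
Check: goods available $8,163 = COGS $4,916 + ending $3,247

Ending inventory = $3,247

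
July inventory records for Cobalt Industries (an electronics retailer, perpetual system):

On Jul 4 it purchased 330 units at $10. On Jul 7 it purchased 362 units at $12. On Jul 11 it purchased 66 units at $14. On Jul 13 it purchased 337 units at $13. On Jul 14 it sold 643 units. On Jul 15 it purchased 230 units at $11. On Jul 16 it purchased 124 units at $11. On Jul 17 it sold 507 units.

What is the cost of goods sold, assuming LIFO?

Jul 14, 643 sold [LIFO — newest first]: 337 @ $13 + 66 @ $14 + 240 @ $12 = $8,185
Jul 17, 507 sold [LIFO — newest first]: 124 @ $11 + 230 @ $11 + 122 @ $12 + 31 @ $10 = $5,668
Total COGS = $8,185 + $5,668 = $13,853
Ending inventory: 299 @ $10 = $2,990
Check: goods available $16,843 = COGS $13,853 + ending $2,990

COGS = $13,853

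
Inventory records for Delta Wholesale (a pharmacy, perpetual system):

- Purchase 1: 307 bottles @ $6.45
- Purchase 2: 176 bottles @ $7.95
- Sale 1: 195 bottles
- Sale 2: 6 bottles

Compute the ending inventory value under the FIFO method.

Sale 1 (195) [FIFO — oldest first]: 195 @ $6.45 = $1,257.75
Sale 2 (6) [FIFO — oldest first]: 6 @ $6.45 = $38.70
Total COGS = $1,257.75 + $38.70 = $1,296.45
Ending inventory: 106 @ $6.45 + 176 @ $7.95 = $2,082.90

Ending inventory = $2,082.90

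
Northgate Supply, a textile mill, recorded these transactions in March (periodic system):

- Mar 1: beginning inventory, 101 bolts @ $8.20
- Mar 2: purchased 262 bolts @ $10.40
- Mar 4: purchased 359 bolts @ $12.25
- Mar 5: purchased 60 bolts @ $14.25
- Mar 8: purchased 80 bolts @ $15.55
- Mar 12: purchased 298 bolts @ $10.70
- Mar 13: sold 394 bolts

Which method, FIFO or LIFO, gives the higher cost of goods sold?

FIFO COGS: 101 @ $8.20 + 262 @ $10.40 + 31 @ $12.25 = $3,932.75
LIFO COGS: 298 @ $10.70 + 80 @ $15.55 + 16 @ $14.25 = $4,660.60

LIFO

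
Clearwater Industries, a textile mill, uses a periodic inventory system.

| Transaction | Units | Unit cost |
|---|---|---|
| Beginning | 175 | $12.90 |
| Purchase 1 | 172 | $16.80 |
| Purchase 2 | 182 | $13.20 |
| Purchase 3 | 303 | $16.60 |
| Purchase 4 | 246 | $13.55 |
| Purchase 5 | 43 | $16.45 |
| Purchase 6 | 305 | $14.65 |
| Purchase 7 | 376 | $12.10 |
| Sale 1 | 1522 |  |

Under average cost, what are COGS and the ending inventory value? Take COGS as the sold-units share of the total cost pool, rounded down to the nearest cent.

COGS = $21,654.12; ending inventory = $3,983.68

Sale 1, sell 1522: 1522/1802 × $25,637.80 → $21,654.12
Ending inventory (cost pool remaining) = $3,983.68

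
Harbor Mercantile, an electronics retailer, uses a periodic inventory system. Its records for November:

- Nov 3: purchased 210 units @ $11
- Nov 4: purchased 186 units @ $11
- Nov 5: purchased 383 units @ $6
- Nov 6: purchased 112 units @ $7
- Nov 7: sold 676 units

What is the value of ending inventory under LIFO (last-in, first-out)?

Nov 7, 676 sold [LIFO — newest first]: 112 @ $7 + 383 @ $6 + 181 @ $11 = $5,073
Ending inventory: 210 @ $11 + 5 @ $11 = $2,365

Ending inventory = $2,365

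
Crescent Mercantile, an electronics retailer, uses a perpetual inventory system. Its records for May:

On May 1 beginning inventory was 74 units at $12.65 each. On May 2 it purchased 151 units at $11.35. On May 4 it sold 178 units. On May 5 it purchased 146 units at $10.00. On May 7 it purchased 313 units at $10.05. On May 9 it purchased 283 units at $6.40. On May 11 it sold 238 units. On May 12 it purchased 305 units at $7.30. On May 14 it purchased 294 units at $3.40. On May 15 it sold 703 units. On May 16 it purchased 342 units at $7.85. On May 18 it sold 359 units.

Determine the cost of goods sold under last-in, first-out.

May 4, 178 sold [LIFO — newest first]: 151 @ $11.35 + 27 @ $12.65 = $2,055.40
May 11, 238 sold [LIFO — newest first]: 238 @ $6.40 = $1,523.20
May 15, 703 sold [LIFO — newest first]: 294 @ $3.40 + 305 @ $7.30 + 45 @ $6.40 + 59 @ $10.05 = $4,107.05
May 18, 359 sold [LIFO — newest first]: 342 @ $7.85 + 17 @ $10.05 = $2,855.55
Total COGS = $2,055.40 + $1,523.20 + $4,107.05 + $2,855.55 = $10,541.20
Ending inventory: 47 @ $12.65 + 146 @ $10.00 + 237 @ $10.05 = $4,436.40
Check: goods available $14,977.60 = COGS $10,541.20 + ending $4,436.40

COGS = $10,541.20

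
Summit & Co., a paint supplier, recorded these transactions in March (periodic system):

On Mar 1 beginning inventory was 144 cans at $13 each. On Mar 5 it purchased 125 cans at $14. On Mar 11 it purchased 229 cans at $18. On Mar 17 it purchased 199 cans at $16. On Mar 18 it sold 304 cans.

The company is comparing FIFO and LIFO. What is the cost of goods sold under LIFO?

FIFO COGS: 144 @ $13 + 125 @ $14 + 35 @ $18 = $4,252
LIFO COGS: 199 @ $16 + 105 @ $18 = $5,074

COGS = $5,074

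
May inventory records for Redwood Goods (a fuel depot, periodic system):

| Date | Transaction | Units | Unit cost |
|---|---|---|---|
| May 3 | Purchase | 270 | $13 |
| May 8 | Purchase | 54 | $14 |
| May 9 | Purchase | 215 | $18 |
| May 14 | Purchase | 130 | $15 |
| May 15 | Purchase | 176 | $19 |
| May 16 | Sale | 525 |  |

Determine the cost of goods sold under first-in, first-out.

COGS = $7,884

May 16, 525 sold [FIFO — oldest first]: 270 @ $13 + 54 @ $14 + 201 @ $18 = $7,884
Ending inventory: 14 @ $18 + 130 @ $15 + 176 @ $19 = $5,546
Check: goods available $13,430 = COGS $7,884 + ending $5,546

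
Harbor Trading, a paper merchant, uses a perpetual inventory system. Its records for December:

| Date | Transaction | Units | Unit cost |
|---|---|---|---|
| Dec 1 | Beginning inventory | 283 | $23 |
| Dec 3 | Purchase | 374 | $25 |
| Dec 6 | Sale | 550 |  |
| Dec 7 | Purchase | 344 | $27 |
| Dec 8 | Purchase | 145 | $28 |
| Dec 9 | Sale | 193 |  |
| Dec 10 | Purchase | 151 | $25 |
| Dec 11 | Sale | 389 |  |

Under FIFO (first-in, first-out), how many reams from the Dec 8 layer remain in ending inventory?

Dec 6, 550 sold [FIFO — oldest first]: 283 @ $23 + 267 @ $25 = $13,184
Dec 9, 193 sold [FIFO — oldest first]: 107 @ $25 + 86 @ $27 = $4,997
Dec 11, 389 sold [FIFO — oldest first]: 258 @ $27 + 131 @ $28 = $10,634
Total COGS = $13,184 + $4,997 + $10,634 = $28,815
Ending inventory: 14 @ $28 + 151 @ $25 = $4,167

14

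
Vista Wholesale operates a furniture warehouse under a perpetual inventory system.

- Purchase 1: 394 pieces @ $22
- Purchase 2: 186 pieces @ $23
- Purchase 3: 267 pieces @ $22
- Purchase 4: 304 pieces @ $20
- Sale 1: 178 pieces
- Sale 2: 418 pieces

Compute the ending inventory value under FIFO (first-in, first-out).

Ending inventory = $11,602

Sale 1 (178) [FIFO — oldest first]: 178 @ $22 = $3,916
Sale 2 (418) [FIFO — oldest first]: 216 @ $22 + 186 @ $23 + 16 @ $22 = $9,382
Total COGS = $3,916 + $9,382 = $13,298
Ending inventory: 251 @ $22 + 304 @ $20 = $11,602
Check: goods available $24,900 = COGS $13,298 + ending $11,602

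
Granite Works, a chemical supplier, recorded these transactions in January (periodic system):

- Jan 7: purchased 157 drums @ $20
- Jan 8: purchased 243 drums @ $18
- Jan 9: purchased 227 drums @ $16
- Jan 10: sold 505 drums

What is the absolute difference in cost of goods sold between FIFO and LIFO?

FIFO COGS: 157 @ $20 + 243 @ $18 + 105 @ $16 = $9,194
LIFO COGS: 227 @ $16 + 243 @ $18 + 35 @ $20 = $8,706
Difference = |$9,194 − $8,706| = $488

$488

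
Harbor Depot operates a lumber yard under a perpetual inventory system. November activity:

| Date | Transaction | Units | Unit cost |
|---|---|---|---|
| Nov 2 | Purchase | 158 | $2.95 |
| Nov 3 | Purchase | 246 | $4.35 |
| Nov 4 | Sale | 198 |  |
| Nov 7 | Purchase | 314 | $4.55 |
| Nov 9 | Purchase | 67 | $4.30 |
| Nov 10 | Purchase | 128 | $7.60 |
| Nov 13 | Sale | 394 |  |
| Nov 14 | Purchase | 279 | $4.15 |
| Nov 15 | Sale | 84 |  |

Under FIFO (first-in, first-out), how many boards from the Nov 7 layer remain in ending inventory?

Nov 4, 198 sold [FIFO — oldest first]: 158 @ $2.95 + 40 @ $4.35 = $640.10
Nov 13, 394 sold [FIFO — oldest first]: 206 @ $4.35 + 188 @ $4.55 = $1,751.50
Nov 15, 84 sold [FIFO — oldest first]: 84 @ $4.55 = $382.20
Total COGS = $640.10 + $1,751.50 + $382.20 = $2,773.80
Ending inventory: 42 @ $4.55 + 67 @ $4.30 + 128 @ $7.60 + 279 @ $4.15 = $2,609.85

42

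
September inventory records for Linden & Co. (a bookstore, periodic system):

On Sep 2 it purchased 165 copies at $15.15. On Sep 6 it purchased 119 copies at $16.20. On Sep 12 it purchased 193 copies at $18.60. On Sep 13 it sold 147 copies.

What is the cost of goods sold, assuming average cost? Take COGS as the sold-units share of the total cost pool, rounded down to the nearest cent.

COGS = $2,470.75

Sep 13, sell 147: 147/477 × $8,017.35 → $2,470.75
Ending inventory (cost pool remaining) = $5,546.60
Check: goods available $8,017.35 = COGS $2,470.75 + ending $5,546.60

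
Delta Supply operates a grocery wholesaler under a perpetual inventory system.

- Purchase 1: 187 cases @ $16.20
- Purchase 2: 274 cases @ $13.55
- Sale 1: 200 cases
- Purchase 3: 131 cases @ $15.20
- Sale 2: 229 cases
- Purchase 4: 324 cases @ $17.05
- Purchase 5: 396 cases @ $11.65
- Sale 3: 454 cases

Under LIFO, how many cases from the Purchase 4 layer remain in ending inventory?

266

Sale 1 (200) [LIFO — newest first]: 200 @ $13.55 = $2,710.00
Sale 2 (229) [LIFO — newest first]: 131 @ $15.20 + 74 @ $13.55 + 24 @ $16.20 = $3,382.70
Sale 3 (454) [LIFO — newest first]: 396 @ $11.65 + 58 @ $17.05 = $5,602.30
Total COGS = $2,710.00 + $3,382.70 + $5,602.30 = $11,695.00
Ending inventory: 163 @ $16.20 + 266 @ $17.05 = $7,175.90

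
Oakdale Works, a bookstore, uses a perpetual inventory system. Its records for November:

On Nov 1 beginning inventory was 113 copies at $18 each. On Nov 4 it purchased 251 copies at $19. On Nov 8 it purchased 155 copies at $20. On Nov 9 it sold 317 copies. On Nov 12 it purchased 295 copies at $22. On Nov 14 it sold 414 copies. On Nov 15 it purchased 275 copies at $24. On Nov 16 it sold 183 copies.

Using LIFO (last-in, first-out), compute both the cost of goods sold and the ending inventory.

COGS = $19,291; ending inventory = $3,702

Nov 9, 317 sold [LIFO — newest first]: 155 @ $20 + 162 @ $19 = $6,178
Nov 14, 414 sold [LIFO — newest first]: 295 @ $22 + 89 @ $19 + 30 @ $18 = $8,721
Nov 16, 183 sold [LIFO — newest first]: 183 @ $24 = $4,392
Total COGS = $6,178 + $8,721 + $4,392 = $19,291
Ending inventory: 83 @ $18 + 92 @ $24 = $3,702
Check: goods available $22,993 = COGS $19,291 + ending $3,702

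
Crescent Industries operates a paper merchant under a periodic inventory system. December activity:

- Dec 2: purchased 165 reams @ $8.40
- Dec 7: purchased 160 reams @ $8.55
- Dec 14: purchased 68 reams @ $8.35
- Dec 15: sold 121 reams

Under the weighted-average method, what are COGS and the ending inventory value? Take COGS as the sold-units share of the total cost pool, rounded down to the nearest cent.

COGS = $1,022.74; ending inventory = $2,299.06

Dec 15, sell 121: 121/393 × $3,321.80 → $1,022.74
Ending inventory (cost pool remaining) = $2,299.06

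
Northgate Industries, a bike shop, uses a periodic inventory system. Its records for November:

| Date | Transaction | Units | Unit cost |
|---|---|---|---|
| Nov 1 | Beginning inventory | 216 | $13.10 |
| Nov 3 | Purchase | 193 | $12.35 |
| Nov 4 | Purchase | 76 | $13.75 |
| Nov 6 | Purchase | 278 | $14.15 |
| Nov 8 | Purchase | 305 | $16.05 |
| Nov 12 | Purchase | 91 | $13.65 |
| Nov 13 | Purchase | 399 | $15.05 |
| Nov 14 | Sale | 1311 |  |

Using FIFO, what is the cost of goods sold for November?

Nov 14, 1311 sold [FIFO — oldest first]: 216 @ $13.10 + 193 @ $12.35 + 76 @ $13.75 + 278 @ $14.15 + 305 @ $16.05 + 91 @ $13.65 + 152 @ $15.05 = $18,616.85
Ending inventory: 247 @ $15.05 = $3,717.35

COGS = $18,616.85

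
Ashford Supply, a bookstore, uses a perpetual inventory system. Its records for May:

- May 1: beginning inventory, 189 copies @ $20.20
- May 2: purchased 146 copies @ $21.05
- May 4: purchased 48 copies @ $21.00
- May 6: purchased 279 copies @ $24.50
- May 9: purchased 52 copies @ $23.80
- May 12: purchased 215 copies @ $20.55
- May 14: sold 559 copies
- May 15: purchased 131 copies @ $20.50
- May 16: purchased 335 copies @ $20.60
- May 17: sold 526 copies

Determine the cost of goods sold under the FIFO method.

May 14, 559 sold [FIFO — oldest first]: 189 @ $20.20 + 146 @ $21.05 + 48 @ $21.00 + 176 @ $24.50 = $12,211.10
May 17, 526 sold [FIFO — oldest first]: 103 @ $24.50 + 52 @ $23.80 + 215 @ $20.55 + 131 @ $20.50 + 25 @ $20.60 = $11,379.85
Total COGS = $12,211.10 + $11,379.85 = $23,590.95
Ending inventory: 310 @ $20.60 = $6,386.00
Check: goods available $29,976.95 = COGS $23,590.95 + ending $6,386.00

COGS = $23,590.95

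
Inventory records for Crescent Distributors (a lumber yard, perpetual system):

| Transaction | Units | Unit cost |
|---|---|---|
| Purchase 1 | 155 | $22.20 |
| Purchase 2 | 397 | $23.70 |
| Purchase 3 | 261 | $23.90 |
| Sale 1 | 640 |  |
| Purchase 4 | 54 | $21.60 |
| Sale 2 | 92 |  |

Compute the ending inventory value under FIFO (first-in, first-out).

Ending inventory = $3,102.30

Sale 1 (640) [FIFO — oldest first]: 155 @ $22.20 + 397 @ $23.70 + 88 @ $23.90 = $14,953.10
Sale 2 (92) [FIFO — oldest first]: 92 @ $23.90 = $2,198.80
Total COGS = $14,953.10 + $2,198.80 = $17,151.90
Ending inventory: 81 @ $23.90 + 54 @ $21.60 = $3,102.30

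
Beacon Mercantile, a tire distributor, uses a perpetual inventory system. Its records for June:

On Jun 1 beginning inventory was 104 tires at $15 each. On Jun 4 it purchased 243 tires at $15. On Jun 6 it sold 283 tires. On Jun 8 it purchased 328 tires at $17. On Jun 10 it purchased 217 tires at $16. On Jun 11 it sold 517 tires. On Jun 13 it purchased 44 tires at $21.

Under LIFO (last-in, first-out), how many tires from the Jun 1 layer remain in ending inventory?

Jun 6, 283 sold [LIFO — newest first]: 243 @ $15 + 40 @ $15 = $4,245
Jun 11, 517 sold [LIFO — newest first]: 217 @ $16 + 300 @ $17 = $8,572
Total COGS = $4,245 + $8,572 = $12,817
Ending inventory: 64 @ $15 + 28 @ $17 + 44 @ $21 = $2,360

64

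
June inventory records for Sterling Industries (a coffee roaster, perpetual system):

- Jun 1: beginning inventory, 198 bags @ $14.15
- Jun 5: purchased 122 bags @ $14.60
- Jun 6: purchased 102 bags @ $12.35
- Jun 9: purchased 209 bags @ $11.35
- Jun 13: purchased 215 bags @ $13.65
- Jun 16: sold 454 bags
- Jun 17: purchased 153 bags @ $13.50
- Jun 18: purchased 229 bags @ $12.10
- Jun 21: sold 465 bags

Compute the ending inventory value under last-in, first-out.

Jun 16, 454 sold [LIFO — newest first]: 215 @ $13.65 + 209 @ $11.35 + 30 @ $12.35 = $5,677.40
Jun 21, 465 sold [LIFO — newest first]: 229 @ $12.10 + 153 @ $13.50 + 72 @ $12.35 + 11 @ $14.60 = $5,886.20
Total COGS = $5,677.40 + $5,886.20 = $11,563.60
Ending inventory: 198 @ $14.15 + 111 @ $14.60 = $4,422.30
Check: goods available $15,985.90 = COGS $11,563.60 + ending $4,422.30

Ending inventory = $4,422.30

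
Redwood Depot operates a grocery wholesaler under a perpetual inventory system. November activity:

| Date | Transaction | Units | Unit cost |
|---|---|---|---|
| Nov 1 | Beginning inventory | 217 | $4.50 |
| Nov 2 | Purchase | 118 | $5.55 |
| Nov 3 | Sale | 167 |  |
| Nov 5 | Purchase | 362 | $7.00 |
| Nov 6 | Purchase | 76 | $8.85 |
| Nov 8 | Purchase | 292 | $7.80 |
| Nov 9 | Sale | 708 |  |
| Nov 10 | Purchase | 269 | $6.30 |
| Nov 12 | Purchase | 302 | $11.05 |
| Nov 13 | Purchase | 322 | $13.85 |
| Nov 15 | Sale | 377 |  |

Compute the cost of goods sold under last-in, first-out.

COGS = $11,273.05

Nov 3, 167 sold [LIFO — newest first]: 118 @ $5.55 + 49 @ $4.50 = $875.40
Nov 9, 708 sold [LIFO — newest first]: 292 @ $7.80 + 76 @ $8.85 + 340 @ $7.00 = $5,330.20
Nov 15, 377 sold [LIFO — newest first]: 322 @ $13.85 + 55 @ $11.05 = $5,067.45
Total COGS = $875.40 + $5,330.20 + $5,067.45 = $11,273.05
Ending inventory: 168 @ $4.50 + 22 @ $7.00 + 269 @ $6.30 + 247 @ $11.05 = $5,334.05
Check: goods available $16,607.10 = COGS $11,273.05 + ending $5,334.05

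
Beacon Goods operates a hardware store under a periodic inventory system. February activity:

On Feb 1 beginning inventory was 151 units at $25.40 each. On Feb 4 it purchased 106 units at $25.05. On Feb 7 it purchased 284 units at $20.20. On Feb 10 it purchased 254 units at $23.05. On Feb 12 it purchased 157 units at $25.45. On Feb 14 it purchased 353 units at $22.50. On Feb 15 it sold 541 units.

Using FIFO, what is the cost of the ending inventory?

Feb 15, 541 sold [FIFO — oldest first]: 151 @ $25.40 + 106 @ $25.05 + 284 @ $20.20 = $12,227.50
Ending inventory: 254 @ $23.05 + 157 @ $25.45 + 353 @ $22.50 = $17,792.85
Check: goods available $30,020.35 = COGS $12,227.50 + ending $17,792.85

Ending inventory = $17,792.85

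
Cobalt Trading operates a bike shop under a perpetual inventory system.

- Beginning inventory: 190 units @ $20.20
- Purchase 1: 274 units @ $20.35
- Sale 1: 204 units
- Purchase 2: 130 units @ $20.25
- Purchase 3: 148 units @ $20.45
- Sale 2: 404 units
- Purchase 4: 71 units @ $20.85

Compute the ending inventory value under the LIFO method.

Sale 1 (204) [LIFO — newest first]: 204 @ $20.35 = $4,151.40
Sale 2 (404) [LIFO — newest first]: 148 @ $20.45 + 130 @ $20.25 + 70 @ $20.35 + 56 @ $20.20 = $8,214.80
Total COGS = $4,151.40 + $8,214.80 = $12,366.20
Ending inventory: 134 @ $20.20 + 71 @ $20.85 = $4,187.15
Check: goods available $16,553.35 = COGS $12,366.20 + ending $4,187.15

Ending inventory = $4,187.15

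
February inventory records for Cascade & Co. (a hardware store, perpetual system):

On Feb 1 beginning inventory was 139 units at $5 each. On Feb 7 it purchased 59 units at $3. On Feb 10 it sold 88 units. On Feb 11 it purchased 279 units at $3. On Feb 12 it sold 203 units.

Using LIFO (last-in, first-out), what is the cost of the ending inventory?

Ending inventory = $778

Feb 10, 88 sold [LIFO — newest first]: 59 @ $3 + 29 @ $5 = $322
Feb 12, 203 sold [LIFO — newest first]: 203 @ $3 = $609
Total COGS = $322 + $609 = $931
Ending inventory: 110 @ $5 + 76 @ $3 = $778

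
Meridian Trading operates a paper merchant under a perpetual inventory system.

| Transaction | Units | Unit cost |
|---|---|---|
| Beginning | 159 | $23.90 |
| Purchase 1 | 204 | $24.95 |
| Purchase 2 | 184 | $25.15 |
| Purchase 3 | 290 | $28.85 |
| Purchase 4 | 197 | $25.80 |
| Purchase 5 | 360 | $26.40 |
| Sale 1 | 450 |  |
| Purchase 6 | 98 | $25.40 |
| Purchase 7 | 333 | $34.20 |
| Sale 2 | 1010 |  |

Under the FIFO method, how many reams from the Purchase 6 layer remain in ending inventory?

Sale 1 (450) [FIFO — oldest first]: 159 @ $23.90 + 204 @ $24.95 + 87 @ $25.15 = $11,077.95
Sale 2 (1010) [FIFO — oldest first]: 97 @ $25.15 + 290 @ $28.85 + 197 @ $25.80 + 360 @ $26.40 + 66 @ $25.40 = $27,069.05
Total COGS = $11,077.95 + $27,069.05 = $38,147.00
Ending inventory: 32 @ $25.40 + 333 @ $34.20 = $12,201.40

32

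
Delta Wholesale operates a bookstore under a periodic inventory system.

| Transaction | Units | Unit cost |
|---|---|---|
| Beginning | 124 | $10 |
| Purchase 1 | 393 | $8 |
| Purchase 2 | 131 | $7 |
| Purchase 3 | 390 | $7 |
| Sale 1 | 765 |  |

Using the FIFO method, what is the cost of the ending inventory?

Ending inventory = $1,911

Sale 1 (765) [FIFO — oldest first]: 124 @ $10 + 393 @ $8 + 131 @ $7 + 117 @ $7 = $6,120
Ending inventory: 273 @ $7 = $1,911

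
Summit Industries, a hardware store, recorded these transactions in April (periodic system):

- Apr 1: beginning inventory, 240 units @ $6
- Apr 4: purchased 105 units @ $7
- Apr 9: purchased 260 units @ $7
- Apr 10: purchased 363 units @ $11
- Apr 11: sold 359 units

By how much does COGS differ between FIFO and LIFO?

$1,676

FIFO COGS: 240 @ $6 + 105 @ $7 + 14 @ $7 = $2,273
LIFO COGS: 359 @ $11 = $3,949
Difference = |$2,273 − $3,949| = $1,676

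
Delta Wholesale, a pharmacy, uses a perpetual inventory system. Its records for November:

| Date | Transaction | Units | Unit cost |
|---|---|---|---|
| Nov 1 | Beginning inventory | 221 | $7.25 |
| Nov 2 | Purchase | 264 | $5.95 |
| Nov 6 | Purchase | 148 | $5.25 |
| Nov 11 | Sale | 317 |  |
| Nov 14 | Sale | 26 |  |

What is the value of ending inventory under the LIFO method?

Nov 11, 317 sold [LIFO — newest first]: 148 @ $5.25 + 169 @ $5.95 = $1,782.55
Nov 14, 26 sold [LIFO — newest first]: 26 @ $5.95 = $154.70
Total COGS = $1,782.55 + $154.70 = $1,937.25
Ending inventory: 221 @ $7.25 + 69 @ $5.95 = $2,012.80
Check: goods available $3,950.05 = COGS $1,937.25 + ending $2,012.80

Ending inventory = $2,012.80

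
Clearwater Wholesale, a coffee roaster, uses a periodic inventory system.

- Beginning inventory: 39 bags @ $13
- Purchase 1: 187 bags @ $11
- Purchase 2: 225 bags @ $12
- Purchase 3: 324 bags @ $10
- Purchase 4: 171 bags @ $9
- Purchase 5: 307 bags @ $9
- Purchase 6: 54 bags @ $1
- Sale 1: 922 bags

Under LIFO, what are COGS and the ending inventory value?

COGS = $8,388; ending inventory = $4,472

Sale 1 (922) [LIFO — newest first]: 54 @ $1 + 307 @ $9 + 171 @ $9 + 324 @ $10 + 66 @ $12 = $8,388
Ending inventory: 39 @ $13 + 187 @ $11 + 159 @ $12 = $4,472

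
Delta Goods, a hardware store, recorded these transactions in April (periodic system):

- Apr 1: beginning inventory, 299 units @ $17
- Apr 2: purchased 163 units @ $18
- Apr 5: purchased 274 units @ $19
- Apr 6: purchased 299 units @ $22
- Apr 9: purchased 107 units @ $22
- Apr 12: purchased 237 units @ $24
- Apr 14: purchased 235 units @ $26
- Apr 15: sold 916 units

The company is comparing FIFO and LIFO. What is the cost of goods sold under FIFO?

FIFO COGS: 299 @ $17 + 163 @ $18 + 274 @ $19 + 180 @ $22 = $17,183
LIFO COGS: 235 @ $26 + 237 @ $24 + 107 @ $22 + 299 @ $22 + 38 @ $19 = $21,452

COGS = $17,183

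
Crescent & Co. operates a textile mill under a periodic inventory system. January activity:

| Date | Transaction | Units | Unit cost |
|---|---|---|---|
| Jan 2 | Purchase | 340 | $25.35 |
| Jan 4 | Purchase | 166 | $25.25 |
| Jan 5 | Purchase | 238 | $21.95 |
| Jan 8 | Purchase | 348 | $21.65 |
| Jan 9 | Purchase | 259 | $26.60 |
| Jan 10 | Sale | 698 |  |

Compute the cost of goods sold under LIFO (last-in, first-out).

COGS = $16,421.05

Jan 10, 698 sold [LIFO — newest first]: 259 @ $26.60 + 348 @ $21.65 + 91 @ $21.95 = $16,421.05
Ending inventory: 340 @ $25.35 + 166 @ $25.25 + 147 @ $21.95 = $16,037.15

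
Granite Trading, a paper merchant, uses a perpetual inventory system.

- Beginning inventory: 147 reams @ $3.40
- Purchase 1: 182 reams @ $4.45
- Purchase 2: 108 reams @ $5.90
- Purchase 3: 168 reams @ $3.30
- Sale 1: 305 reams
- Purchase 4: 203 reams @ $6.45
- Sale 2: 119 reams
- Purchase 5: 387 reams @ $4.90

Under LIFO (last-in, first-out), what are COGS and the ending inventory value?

Sale 1 (305) [LIFO — newest first]: 168 @ $3.30 + 108 @ $5.90 + 29 @ $4.45 = $1,320.65
Sale 2 (119) [LIFO — newest first]: 119 @ $6.45 = $767.55
Total COGS = $1,320.65 + $767.55 = $2,088.20
Ending inventory: 147 @ $3.40 + 153 @ $4.45 + 84 @ $6.45 + 387 @ $4.90 = $3,618.75

COGS = $2,088.20; ending inventory = $3,618.75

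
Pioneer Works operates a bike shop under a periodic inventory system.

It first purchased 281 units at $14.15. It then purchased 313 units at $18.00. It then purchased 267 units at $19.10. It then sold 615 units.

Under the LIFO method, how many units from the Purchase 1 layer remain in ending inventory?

Sale 1 (615) [LIFO — newest first]: 267 @ $19.10 + 313 @ $18.00 + 35 @ $14.15 = $11,228.95
Ending inventory: 246 @ $14.15 = $3,480.90
Check: goods available $14,709.85 = COGS $11,228.95 + ending $3,480.90

246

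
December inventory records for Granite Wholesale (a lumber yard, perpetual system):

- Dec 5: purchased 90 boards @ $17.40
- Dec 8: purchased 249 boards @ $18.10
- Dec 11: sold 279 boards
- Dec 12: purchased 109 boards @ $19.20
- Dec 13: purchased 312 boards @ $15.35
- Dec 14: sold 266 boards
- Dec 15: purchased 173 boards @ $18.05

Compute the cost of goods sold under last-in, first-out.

Dec 11, 279 sold [LIFO — newest first]: 249 @ $18.10 + 30 @ $17.40 = $5,028.90
Dec 14, 266 sold [LIFO — newest first]: 266 @ $15.35 = $4,083.10
Total COGS = $5,028.90 + $4,083.10 = $9,112.00
Ending inventory: 60 @ $17.40 + 109 @ $19.20 + 46 @ $15.35 + 173 @ $18.05 = $6,965.55
Check: goods available $16,077.55 = COGS $9,112.00 + ending $6,965.55

COGS = $9,112.00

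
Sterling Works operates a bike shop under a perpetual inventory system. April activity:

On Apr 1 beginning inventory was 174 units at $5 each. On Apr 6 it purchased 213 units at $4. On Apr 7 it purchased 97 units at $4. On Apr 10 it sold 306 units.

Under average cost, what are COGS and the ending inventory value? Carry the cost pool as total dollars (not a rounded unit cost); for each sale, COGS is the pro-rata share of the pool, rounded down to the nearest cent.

After Apr 1: 174 on hand, pool $870.00 (≈ $5.0000 each)
After Apr 6: 387 on hand, pool $1,722.00 (≈ $4.4496 each)
After Apr 7: 484 on hand, pool $2,110.00 (≈ $4.3595 each)
Apr 10, sell 306: 306/484 × $2,110.00 → $1,334.00
Ending inventory (cost pool remaining) = $776.00
Check: goods available $2,110.00 = COGS $1,334.00 + ending $776.00

COGS = $1,334.00; ending inventory = $776.00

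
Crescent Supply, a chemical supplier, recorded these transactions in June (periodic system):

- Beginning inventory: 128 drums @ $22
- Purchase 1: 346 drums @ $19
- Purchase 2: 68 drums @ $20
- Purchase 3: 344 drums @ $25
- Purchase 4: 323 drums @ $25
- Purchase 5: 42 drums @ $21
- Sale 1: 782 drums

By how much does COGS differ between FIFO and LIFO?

$2,262

FIFO COGS: 128 @ $22 + 346 @ $19 + 68 @ $20 + 240 @ $25 = $16,750
LIFO COGS: 42 @ $21 + 323 @ $25 + 344 @ $25 + 68 @ $20 + 5 @ $19 = $19,012
Difference = |$16,750 − $19,012| = $2,262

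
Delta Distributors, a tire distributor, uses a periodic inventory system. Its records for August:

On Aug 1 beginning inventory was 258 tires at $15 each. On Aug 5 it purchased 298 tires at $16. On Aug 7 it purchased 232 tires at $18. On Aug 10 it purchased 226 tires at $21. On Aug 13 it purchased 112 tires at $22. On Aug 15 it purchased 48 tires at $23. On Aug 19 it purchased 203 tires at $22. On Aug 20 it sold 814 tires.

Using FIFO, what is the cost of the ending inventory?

Aug 20, 814 sold [FIFO — oldest first]: 258 @ $15 + 298 @ $16 + 232 @ $18 + 26 @ $21 = $13,360
Ending inventory: 200 @ $21 + 112 @ $22 + 48 @ $23 + 203 @ $22 = $12,234
Check: goods available $25,594 = COGS $13,360 + ending $12,234

Ending inventory = $12,234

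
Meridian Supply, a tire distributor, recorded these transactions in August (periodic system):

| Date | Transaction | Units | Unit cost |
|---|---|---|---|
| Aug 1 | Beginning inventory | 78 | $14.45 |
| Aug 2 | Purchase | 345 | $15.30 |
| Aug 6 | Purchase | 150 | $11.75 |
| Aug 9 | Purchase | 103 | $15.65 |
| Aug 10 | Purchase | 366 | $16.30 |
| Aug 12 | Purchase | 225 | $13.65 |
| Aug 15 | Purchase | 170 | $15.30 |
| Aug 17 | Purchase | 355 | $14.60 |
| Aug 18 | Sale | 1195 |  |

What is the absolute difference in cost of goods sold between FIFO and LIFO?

FIFO COGS: 78 @ $14.45 + 345 @ $15.30 + 150 @ $11.75 + 103 @ $15.65 + 366 @ $16.30 + 153 @ $13.65 = $17,834.30
LIFO COGS: 355 @ $14.60 + 170 @ $15.30 + 225 @ $13.65 + 366 @ $16.30 + 79 @ $15.65 = $18,057.40
Difference = |$17,834.30 − $18,057.40| = $223.10

$223.10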